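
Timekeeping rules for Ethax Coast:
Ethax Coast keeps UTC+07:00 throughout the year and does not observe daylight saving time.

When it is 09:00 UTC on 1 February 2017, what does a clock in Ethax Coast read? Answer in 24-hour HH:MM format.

Ethax Coast stays on UTC+07:00 all year.
09:00 UTC + 7h = 16:00 local.

16:00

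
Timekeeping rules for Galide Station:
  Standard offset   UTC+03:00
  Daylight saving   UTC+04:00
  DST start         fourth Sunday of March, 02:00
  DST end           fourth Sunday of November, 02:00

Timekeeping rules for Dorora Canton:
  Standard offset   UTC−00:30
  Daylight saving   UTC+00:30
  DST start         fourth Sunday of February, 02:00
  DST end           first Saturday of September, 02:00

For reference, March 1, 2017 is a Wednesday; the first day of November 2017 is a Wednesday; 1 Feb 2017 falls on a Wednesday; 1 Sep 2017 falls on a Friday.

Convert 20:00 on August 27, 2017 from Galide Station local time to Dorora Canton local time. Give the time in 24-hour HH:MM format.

16:30

1 March 2017 is a Wednesday, so the first Sunday is March 5 and the fourth is March 26.
1 November 2017 is a Wednesday, so the first Sunday is November 5 and the fourth is November 26.
Daylight saving runs 26 March – 26 November; August 27, 2017 is inside that window, so Galide Station is at UTC+04:00.
20:00 Galide Station − 4h = 16:00 UTC.
1 February 2017 is a Wednesday, so the first Sunday is February 5 and the fourth is February 26.
1 September 2017 is a Friday, so the first Saturday is September 2.
At the standard offset (UTC−00:30), 16:00 UTC − 0h30m = 15:30 Dorora Canton standard time.
The standard-time date in Dorora Canton, August 27, 2017, falls between 26 February and 2 September, so daylight saving is in effect and Dorora Canton is at UTC+00:30.
16:00 UTC + 0h30m = 16:30 Dorora Canton.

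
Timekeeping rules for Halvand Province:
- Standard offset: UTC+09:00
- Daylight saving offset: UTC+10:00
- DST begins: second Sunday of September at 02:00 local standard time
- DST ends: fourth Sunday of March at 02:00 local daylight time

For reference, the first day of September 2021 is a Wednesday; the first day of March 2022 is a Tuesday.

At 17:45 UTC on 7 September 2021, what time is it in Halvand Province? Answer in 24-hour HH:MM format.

1 September 2021 is a Wednesday, so the first Sunday is September 5 and the second is September 12.
1 March 2022 is a Tuesday, so the first Sunday is March 6 and the fourth is March 27.
At the standard offset (UTC+09:00), 17:45 UTC + 9h = 02:45 Halvand Province standard time (rolling into the next day, 8 September 2021).
The standard-time date in Halvand Province, 8 September 2021, does not fall between 12 September 2021 and 27 March 2022, so daylight saving is not in effect and Halvand Province is at UTC+09:00.
17:45 UTC + 9h = 02:45 local (rolling into the next day, 8 September 2021).

02:45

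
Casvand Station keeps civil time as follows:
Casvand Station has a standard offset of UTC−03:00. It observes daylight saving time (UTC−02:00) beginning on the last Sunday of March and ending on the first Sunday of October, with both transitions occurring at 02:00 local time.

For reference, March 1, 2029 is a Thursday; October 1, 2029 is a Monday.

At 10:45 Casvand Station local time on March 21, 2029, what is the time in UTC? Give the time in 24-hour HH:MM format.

13:45

1 March 2029 is a Thursday, so Sundays fall on 4, 11, 18, 25; the last is March 25.
1 October 2029 is a Monday, so the first Sunday is October 7.
March 21, 2029 does not fall between 25 March and 7 October, so daylight saving is not in effect and Casvand Station is at UTC−03:00.
10:45 local + 3h = 13:45 UTC.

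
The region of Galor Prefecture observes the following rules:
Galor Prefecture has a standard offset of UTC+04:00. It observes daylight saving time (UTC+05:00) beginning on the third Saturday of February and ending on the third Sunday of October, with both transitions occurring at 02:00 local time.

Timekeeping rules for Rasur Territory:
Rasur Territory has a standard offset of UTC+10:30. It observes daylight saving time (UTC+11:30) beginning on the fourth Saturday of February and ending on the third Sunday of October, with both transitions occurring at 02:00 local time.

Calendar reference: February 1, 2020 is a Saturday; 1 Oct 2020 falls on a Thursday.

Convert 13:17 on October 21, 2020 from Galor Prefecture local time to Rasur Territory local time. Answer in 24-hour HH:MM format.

19:47

1 February 2020 is a Saturday, so the first Saturday is February 1 and the third is February 15.
1 October 2020 is a Thursday, so the first Sunday is October 4 and the third is October 18.
October 21, 2020 is outside the daylight-saving period (15 February – 18 October), so Galor Prefecture is on standard time, UTC+04:00.
13:17 Galor Prefecture − 4h = 09:17 UTC.
1 February 2020 is a Saturday, so the first Saturday is February 1 and the fourth is February 22.
1 October 2020 is a Thursday, so the first Sunday is October 4 and the third is October 18.
At the standard offset (UTC+10:30), 09:17 UTC + 10h30m = 19:47 Rasur Territory standard time.
The standard-time date in Rasur Territory, October 21, 2020, does not fall between 22 February and 18 October, so daylight saving is not in effect and Rasur Territory is at UTC+10:30.
09:17 UTC + 10h30m = 19:47 Rasur Territory.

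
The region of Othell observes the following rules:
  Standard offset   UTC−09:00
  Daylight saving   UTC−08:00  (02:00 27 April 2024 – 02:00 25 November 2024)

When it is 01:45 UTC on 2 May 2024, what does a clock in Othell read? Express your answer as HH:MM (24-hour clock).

17:45

At the standard offset (UTC−09:00), 01:45 UTC − 9h = 16:45 Othell standard time (rolling into the previous day, 1 May 2024).
The standard-time date in Othell, 1 May 2024, lies within the daylight-saving period (27 April – 25 November), so Othell is on daylight time, UTC−08:00.
01:45 UTC − 8h = 17:45 local (rolling into the previous day, 1 May 2024).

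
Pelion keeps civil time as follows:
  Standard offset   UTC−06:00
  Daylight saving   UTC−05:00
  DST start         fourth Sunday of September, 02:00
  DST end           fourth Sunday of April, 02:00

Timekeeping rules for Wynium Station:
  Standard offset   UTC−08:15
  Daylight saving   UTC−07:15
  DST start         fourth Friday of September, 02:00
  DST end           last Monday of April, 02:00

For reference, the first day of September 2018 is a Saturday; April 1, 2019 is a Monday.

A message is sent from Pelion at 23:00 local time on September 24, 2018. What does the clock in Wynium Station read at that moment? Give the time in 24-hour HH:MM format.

19:45

1 September 2018 is a Saturday, so the first Sunday is September 2 and the fourth is September 23.
1 April 2019 is a Monday, so the first Sunday is April 7 and the fourth is April 28.
September 24, 2018 lies within the daylight-saving period (23 September 2018 – 28 April 2019), so Pelion is on daylight time, UTC−05:00.
23:00 Pelion + 5h = 04:00 UTC (rolling into the next day, 25 September 2018).
1 September 2018 is a Saturday, so the first Friday is September 7 and the fourth is September 28.
1 April 2019 is a Monday, so Mondays fall on 1, 8, 15, 22, 29; the last is April 29.
At the standard offset (UTC−08:15), 04:00 UTC − 8h15m = 19:45 Wynium Station standard time (rolling into the previous day, 24 September 2018).
Daylight saving runs 28 September 2018 – 29 April 2019; the standard-time date in Wynium Station, September 24, 2018, is outside that window, so Wynium Station is on standard time at UTC−08:15.
04:00 UTC − 8h15m = 19:45 Wynium Station (rolling into the previous day, 24 September 2018).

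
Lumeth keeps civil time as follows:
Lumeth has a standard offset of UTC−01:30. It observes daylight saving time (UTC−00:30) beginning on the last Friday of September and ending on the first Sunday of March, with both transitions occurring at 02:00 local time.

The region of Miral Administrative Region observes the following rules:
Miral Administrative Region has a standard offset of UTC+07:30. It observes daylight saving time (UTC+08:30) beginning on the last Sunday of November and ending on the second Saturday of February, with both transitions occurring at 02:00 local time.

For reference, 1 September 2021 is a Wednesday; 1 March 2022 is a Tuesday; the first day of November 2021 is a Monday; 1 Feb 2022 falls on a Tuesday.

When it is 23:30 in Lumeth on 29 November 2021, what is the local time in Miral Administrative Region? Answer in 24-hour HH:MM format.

1 September 2021 is a Wednesday, so Fridays fall on 3, 10, 17, 24; the last is September 24.
1 March 2022 is a Tuesday, so the first Sunday is March 6.
29 November 2021 falls between 24 September 2021 and 6 March 2022, so daylight saving is in effect and Lumeth is at UTC−00:30.
23:30 Lumeth + 0h30m = 00:00 UTC (rolling into the next day, 30 November 2021).
1 November 2021 is a Monday, so Sundays fall on 7, 14, 21, 28; the last is November 28.
1 February 2022 is a Tuesday, so the first Saturday is February 5 and the second is February 12.
At the standard offset (UTC+07:30), 00:00 UTC + 7h30m = 07:30 Miral Administrative Region standard time.
The standard-time date in Miral Administrative Region, 30 November 2021, falls between 28 November 2021 and 12 February 2022, so daylight saving is in effect and Miral Administrative Region is at UTC+08:30.
00:00 UTC + 8h30m = 08:30 Miral Administrative Region.

08:30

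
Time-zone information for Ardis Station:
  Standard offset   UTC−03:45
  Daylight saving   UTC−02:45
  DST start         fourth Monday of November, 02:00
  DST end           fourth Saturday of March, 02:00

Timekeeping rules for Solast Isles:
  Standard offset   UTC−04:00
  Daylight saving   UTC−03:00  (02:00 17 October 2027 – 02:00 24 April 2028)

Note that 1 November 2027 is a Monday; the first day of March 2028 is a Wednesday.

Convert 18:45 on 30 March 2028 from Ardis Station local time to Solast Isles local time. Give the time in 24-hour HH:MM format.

1 November 2027 is a Monday, so the first Monday is November 1 and the fourth is November 22.
1 March 2028 is a Wednesday, so the first Saturday is March 4 and the fourth is March 25.
30 March 2028 does not fall between 22 November 2027 and 25 March 2028, so daylight saving is not in effect and Ardis Station is at UTC−03:45.
18:45 Ardis Station + 3h45m = 22:30 UTC.
At the standard offset (UTC−04:00), 22:30 UTC − 4h = 18:30 Solast Isles standard time.
Daylight saving runs 17 October 2027 – 24 April 2028; the standard-time date in Solast Isles, 30 March 2028, is inside that window, so Solast Isles is at UTC−03:00.
22:30 UTC − 3h = 19:30 Solast Isles.

19:30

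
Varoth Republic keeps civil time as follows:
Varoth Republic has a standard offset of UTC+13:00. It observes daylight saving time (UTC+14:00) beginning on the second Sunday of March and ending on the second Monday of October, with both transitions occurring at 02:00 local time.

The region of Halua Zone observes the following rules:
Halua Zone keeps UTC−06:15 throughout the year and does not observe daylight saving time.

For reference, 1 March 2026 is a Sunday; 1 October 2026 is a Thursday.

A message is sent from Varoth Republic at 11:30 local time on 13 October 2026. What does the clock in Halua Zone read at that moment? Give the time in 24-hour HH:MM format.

16:15

1 March 2026 is a Sunday, so the first Sunday is March 1 and the second is March 8.
1 October 2026 is a Thursday, so the first Monday is October 5 and the second is October 12.
13 October 2026 does not fall between 8 March and 12 October, so daylight saving is not in effect and Varoth Republic is at UTC+13:00.
11:30 Varoth Republic − 13h = 22:30 UTC (rolling into the previous day, 12 October 2026).
Halua Zone stays on UTC−06:15 all year.
22:30 UTC − 6h15m = 16:15 Halua Zone.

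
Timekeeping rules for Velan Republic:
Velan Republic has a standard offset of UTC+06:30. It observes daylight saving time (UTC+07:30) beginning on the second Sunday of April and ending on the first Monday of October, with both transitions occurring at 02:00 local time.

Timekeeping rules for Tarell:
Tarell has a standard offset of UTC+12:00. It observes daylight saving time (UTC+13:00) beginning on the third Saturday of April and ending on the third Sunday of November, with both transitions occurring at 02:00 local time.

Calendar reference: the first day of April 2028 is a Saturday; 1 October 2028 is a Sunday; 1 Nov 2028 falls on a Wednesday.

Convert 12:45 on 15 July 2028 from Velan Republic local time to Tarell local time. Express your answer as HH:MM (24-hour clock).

18:15

1 April 2028 is a Saturday, so the first Sunday is April 2 and the second is April 9.
1 October 2028 is a Sunday, so the first Monday is October 2.
15 July 2028 lies within the daylight-saving period (9 April – 2 October), so Velan Republic is on daylight time, UTC+07:30.
12:45 Velan Republic − 7h30m = 05:15 UTC.
1 April 2028 is a Saturday, so the first Saturday is April 1 and the third is April 15.
1 November 2028 is a Wednesday, so the first Sunday is November 5 and the third is November 19.
At the standard offset (UTC+12:00), 05:15 UTC + 12h = 17:15 Tarell standard time.
The standard-time date in Tarell, 15 July 2028, falls between 15 April and 19 November, so daylight saving is in effect and Tarell is at UTC+13:00.
05:15 UTC + 13h = 18:15 Tarell.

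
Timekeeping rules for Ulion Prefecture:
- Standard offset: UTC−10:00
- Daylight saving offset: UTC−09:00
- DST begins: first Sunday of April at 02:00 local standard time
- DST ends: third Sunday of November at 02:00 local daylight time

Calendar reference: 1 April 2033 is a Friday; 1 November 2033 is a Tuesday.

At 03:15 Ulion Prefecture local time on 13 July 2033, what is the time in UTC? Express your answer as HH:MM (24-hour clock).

1 April 2033 is a Friday, so the first Sunday is April 3.
1 November 2033 is a Tuesday, so the first Sunday is November 6 and the third is November 20.
Daylight saving runs 3 April – 20 November; 13 July 2033 is inside that window, so Ulion Prefecture is at UTC−09:00.
03:15 local + 9h = 12:15 UTC.

12:15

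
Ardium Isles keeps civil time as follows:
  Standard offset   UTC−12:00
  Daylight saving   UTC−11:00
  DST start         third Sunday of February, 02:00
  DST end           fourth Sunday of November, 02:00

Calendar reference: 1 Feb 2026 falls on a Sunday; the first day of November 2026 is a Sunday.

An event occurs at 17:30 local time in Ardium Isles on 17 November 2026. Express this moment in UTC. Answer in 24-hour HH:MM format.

1 February 2026 is a Sunday, so the first Sunday is February 1 and the third is February 15.
1 November 2026 is a Sunday, so the first Sunday is November 1 and the fourth is November 22.
Daylight saving runs 15 February – 22 November; 17 November 2026 is inside that window, so Ardium Isles is at UTC−11:00.
17:30 local + 11h = 04:30 UTC (rolling into the next day, 18 November 2026).

04:30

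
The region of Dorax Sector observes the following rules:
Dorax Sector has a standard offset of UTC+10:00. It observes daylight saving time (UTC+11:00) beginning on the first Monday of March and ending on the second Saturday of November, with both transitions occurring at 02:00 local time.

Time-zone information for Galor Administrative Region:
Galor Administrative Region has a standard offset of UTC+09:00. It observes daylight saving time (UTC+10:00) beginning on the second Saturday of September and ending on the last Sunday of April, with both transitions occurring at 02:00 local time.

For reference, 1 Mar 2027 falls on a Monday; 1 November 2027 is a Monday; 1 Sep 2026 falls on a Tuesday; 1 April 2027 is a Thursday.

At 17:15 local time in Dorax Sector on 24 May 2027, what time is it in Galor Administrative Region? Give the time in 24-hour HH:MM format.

15:15

1 March 2027 is a Monday, so the first Monday is March 1.
1 November 2027 is a Monday, so the first Saturday is November 6 and the second is November 13.
24 May 2027 falls between 1 March and 13 November, so daylight saving is in effect and Dorax Sector is at UTC+11:00.
17:15 Dorax Sector − 11h = 06:15 UTC.
1 September 2026 is a Tuesday, so the first Saturday is September 5 and the second is September 12.
1 April 2027 is a Thursday, so Sundays fall on 4, 11, 18, 25; the last is April 25.
At the standard offset (UTC+09:00), 06:15 UTC + 9h = 15:15 Galor Administrative Region standard time.
Daylight saving runs 12 September 2026 – 25 April 2027; the standard-time date in Galor Administrative Region, 24 May 2027, is outside that window, so Galor Administrative Region is on standard time at UTC+09:00.
06:15 UTC + 9h = 15:15 Galor Administrative Region.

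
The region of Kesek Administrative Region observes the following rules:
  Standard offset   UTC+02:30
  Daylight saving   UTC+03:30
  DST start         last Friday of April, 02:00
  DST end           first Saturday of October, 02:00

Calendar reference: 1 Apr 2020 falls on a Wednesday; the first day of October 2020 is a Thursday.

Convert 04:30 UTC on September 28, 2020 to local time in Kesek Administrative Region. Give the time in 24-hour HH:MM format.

08:00

1 April 2020 is a Wednesday, so Fridays fall on 3, 10, 17, 24; the last is April 24.
1 October 2020 is a Thursday, so the first Saturday is October 3.
At the standard offset (UTC+02:30), 04:30 UTC + 2h30m = 07:00 Kesek Administrative Region standard time.
The standard-time date in Kesek Administrative Region, September 28, 2020, lies within the daylight-saving period (24 April – 3 October), so Kesek Administrative Region is on daylight time, UTC+03:30.
04:30 UTC + 3h30m = 08:00 local.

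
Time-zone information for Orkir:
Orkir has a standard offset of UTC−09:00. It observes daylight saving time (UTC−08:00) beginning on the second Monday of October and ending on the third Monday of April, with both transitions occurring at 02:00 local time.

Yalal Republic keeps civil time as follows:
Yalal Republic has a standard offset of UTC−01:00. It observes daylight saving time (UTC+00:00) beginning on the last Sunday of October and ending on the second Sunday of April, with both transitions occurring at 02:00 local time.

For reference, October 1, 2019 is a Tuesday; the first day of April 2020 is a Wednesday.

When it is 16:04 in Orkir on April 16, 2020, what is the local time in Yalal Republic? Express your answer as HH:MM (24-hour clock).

23:04

1 October 2019 is a Tuesday, so the first Monday is October 7 and the second is October 14.
1 April 2020 is a Wednesday, so the first Monday is April 6 and the third is April 20.
April 16, 2020 falls between 14 October 2019 and 20 April 2020, so daylight saving is in effect and Orkir is at UTC−08:00.
16:04 Orkir + 8h = 00:04 UTC (rolling into the next day, 17 April 2020).
1 October 2019 is a Tuesday, so Sundays fall on 6, 13, 20, 27; the last is October 27.
1 April 2020 is a Wednesday, so the first Sunday is April 5 and the second is April 12.
At the standard offset (UTC−01:00), 00:04 UTC − 1h = 23:04 Yalal Republic standard time (rolling into the previous day, 16 April 2020).
The standard-time date in Yalal Republic, April 16, 2020, is outside the daylight-saving period (27 October 2019 – 12 April 2020), so Yalal Republic is on standard time, UTC−01:00.
00:04 UTC − 1h = 23:04 Yalal Republic (rolling into the previous day, 16 April 2020).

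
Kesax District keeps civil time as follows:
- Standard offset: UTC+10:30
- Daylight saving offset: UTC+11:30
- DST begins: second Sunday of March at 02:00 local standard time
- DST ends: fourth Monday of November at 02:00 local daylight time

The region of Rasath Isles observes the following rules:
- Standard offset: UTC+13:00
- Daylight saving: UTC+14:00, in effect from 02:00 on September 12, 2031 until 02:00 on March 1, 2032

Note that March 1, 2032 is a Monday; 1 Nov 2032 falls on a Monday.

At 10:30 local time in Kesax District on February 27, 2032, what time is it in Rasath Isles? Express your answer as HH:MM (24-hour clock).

14:00

1 March 2032 is a Monday, so the first Sunday is March 7 and the second is March 14.
1 November 2032 is a Monday, so the first Monday is November 1 and the fourth is November 22.
February 27, 2032 does not fall between 14 March and 22 November, so daylight saving is not in effect and Kesax District is at UTC+10:30.
10:30 Kesax District − 10h30m = 00:00 UTC.
At the standard offset (UTC+13:00), 00:00 UTC + 13h = 13:00 Rasath Isles standard time.
Daylight saving runs 12 September 2031 – 1 March 2032; the standard-time date in Rasath Isles, February 27, 2032, is inside that window, so Rasath Isles is at UTC+14:00.
00:00 UTC + 14h = 14:00 Rasath Isles.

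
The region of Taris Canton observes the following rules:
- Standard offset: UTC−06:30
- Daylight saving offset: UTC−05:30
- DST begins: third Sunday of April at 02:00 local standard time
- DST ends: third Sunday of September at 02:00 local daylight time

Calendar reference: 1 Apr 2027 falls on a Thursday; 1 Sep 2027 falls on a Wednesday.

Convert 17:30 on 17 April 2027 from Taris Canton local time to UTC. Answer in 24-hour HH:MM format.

00:00

1 April 2027 is a Thursday, so the first Sunday is April 4 and the third is April 18.
1 September 2027 is a Wednesday, so the first Sunday is September 5 and the third is September 19.
17 April 2027 is outside the daylight-saving period (18 April – 19 September), so Taris Canton is on standard time, UTC−06:30.
17:30 local + 6h30m = 00:00 UTC (rolling into the next day, 18 April 2027).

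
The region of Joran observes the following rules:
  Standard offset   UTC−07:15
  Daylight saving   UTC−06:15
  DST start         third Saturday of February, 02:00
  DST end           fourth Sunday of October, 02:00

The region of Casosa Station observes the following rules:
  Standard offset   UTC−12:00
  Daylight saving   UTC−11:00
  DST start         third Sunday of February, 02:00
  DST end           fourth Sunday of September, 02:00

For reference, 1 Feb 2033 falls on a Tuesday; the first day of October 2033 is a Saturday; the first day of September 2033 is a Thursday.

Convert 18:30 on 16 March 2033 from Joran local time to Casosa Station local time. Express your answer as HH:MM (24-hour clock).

1 February 2033 is a Tuesday, so the first Saturday is February 5 and the third is February 19.
1 October 2033 is a Saturday, so the first Sunday is October 2 and the fourth is October 23.
Daylight saving runs 19 February – 23 October; 16 March 2033 is inside that window, so Joran is at UTC−06:15.
18:30 Joran + 6h15m = 00:45 UTC (rolling into the next day, 17 March 2033).
1 February 2033 is a Tuesday, so the first Sunday is February 6 and the third is February 20.
1 September 2033 is a Thursday, so the first Sunday is September 4 and the fourth is September 25.
At the standard offset (UTC−12:00), 00:45 UTC − 12h = 12:45 Casosa Station standard time (rolling into the previous day, 16 March 2033).
Daylight saving runs 20 February – 25 September; the standard-time date in Casosa Station, 16 March 2033, is inside that window, so Casosa Station is at UTC−11:00.
00:45 UTC − 11h = 13:45 Casosa Station (rolling into the previous day, 16 March 2033).

13:45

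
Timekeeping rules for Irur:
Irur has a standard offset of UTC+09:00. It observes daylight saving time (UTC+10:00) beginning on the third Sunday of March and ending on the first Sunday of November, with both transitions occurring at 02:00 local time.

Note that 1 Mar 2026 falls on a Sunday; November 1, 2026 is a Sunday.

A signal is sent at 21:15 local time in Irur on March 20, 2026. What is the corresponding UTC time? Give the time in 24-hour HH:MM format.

11:15

1 March 2026 is a Sunday, so the first Sunday is March 1 and the third is March 15.
1 November 2026 is a Sunday, so the first Sunday is November 1.
Daylight saving runs 15 March – 1 November; March 20, 2026 is inside that window, so Irur is at UTC+10:00.
21:15 local − 10h = 11:15 UTC.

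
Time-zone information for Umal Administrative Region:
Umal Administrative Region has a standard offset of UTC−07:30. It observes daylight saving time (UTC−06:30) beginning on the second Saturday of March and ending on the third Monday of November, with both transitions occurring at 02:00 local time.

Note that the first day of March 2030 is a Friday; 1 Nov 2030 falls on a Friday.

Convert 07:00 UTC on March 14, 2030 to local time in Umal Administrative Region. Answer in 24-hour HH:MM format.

00:30

1 March 2030 is a Friday, so the first Saturday is March 2 and the second is March 9.
1 November 2030 is a Friday, so the first Monday is November 4 and the third is November 18.
At the standard offset (UTC−07:30), 07:00 UTC − 7h30m = 23:30 Umal Administrative Region standard time (rolling into the previous day, 13 March 2030).
The standard-time date in Umal Administrative Region, March 13, 2030, falls between 9 March and 18 November, so daylight saving is in effect and Umal Administrative Region is at UTC−06:30.
07:00 UTC − 6h30m = 00:30 local.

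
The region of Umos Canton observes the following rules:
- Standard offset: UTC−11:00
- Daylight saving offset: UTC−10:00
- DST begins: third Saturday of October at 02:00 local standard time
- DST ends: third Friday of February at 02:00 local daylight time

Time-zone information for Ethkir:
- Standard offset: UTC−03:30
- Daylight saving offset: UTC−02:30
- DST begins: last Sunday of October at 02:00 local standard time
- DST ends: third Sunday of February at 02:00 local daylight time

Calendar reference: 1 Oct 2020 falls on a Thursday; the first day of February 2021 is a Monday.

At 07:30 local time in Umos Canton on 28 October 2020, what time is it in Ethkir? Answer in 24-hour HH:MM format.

15:00

1 October 2020 is a Thursday, so the first Saturday is October 3 and the third is October 17.
1 February 2021 is a Monday, so the first Friday is February 5 and the third is February 19.
Daylight saving runs 17 October 2020 – 19 February 2021; 28 October 2020 is inside that window, so Umos Canton is at UTC−10:00.
07:30 Umos Canton + 10h = 17:30 UTC.
1 October 2020 is a Thursday, so Sundays fall on 4, 11, 18, 25; the last is October 25.
1 February 2021 is a Monday, so the first Sunday is February 7 and the third is February 21.
At the standard offset (UTC−03:30), 17:30 UTC − 3h30m = 14:00 Ethkir standard time.
The standard-time date in Ethkir, 28 October 2020, lies within the daylight-saving period (25 October 2020 – 21 February 2021), so Ethkir is on daylight time, UTC−02:30.
17:30 UTC − 2h30m = 15:00 Ethkir.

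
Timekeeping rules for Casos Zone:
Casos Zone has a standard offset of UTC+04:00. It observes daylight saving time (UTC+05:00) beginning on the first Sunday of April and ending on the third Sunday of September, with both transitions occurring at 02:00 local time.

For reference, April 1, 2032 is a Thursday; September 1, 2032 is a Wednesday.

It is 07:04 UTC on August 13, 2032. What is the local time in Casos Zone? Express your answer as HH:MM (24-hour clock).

1 April 2032 is a Thursday, so the first Sunday is April 4.
1 September 2032 is a Wednesday, so the first Sunday is September 5 and the third is September 19.
At the standard offset (UTC+04:00), 07:04 UTC + 4h = 11:04 Casos Zone standard time.
Daylight saving runs 4 April – 19 September; the standard-time date in Casos Zone, August 13, 2032, is inside that window, so Casos Zone is at UTC+05:00.
07:04 UTC + 5h = 12:04 local.

12:04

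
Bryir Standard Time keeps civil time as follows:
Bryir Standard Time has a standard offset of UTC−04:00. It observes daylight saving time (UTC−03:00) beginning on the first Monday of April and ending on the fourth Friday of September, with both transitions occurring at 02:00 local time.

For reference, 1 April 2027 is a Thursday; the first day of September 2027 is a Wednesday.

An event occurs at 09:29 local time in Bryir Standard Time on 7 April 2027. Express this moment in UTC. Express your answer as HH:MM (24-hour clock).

12:29

1 April 2027 is a Thursday, so the first Monday is April 5.
1 September 2027 is a Wednesday, so the first Friday is September 3 and the fourth is September 24.
7 April 2027 lies within the daylight-saving period (5 April – 24 September), so Bryir Standard Time is on daylight time, UTC−03:00.
09:29 local + 3h = 12:29 UTC.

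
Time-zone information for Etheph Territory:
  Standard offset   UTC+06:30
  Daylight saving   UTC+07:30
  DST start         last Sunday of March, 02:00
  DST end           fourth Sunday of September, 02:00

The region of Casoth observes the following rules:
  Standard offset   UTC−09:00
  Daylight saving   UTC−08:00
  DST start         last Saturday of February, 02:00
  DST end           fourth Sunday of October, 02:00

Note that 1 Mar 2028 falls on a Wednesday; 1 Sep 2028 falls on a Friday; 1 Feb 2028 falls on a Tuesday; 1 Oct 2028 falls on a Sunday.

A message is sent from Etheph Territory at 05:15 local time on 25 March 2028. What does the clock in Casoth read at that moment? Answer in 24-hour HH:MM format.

1 March 2028 is a Wednesday, so Sundays fall on 5, 12, 19, 26; the last is March 26.
1 September 2028 is a Friday, so the first Sunday is September 3 and the fourth is September 24.
25 March 2028 does not fall between 26 March and 24 September, so daylight saving is not in effect and Etheph Territory is at UTC+06:30.
05:15 Etheph Territory − 6h30m = 22:45 UTC (rolling into the previous day, 24 March 2028).
1 February 2028 is a Tuesday, so Saturdays fall on 5, 12, 19, 26; the last is February 26.
1 October 2028 is a Sunday, so the first Sunday is October 1 and the fourth is October 22.
At the standard offset (UTC−09:00), 22:45 UTC − 9h = 13:45 Casoth standard time.
The standard-time date in Casoth, 24 March 2028, lies within the daylight-saving period (26 February – 22 October), so Casoth is on daylight time, UTC−08:00.
22:45 UTC − 8h = 14:45 Casoth.

14:45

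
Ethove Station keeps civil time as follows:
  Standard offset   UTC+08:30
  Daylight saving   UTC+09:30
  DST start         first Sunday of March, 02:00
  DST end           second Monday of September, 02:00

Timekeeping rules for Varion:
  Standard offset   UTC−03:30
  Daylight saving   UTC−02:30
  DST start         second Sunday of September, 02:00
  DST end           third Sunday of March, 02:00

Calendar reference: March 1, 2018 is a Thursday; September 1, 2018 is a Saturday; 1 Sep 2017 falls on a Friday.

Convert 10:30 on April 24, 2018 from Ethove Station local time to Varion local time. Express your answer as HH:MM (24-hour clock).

21:30

1 March 2018 is a Thursday, so the first Sunday is March 4.
1 September 2018 is a Saturday, so the first Monday is September 3 and the second is September 10.
Daylight saving runs 4 March – 10 September; April 24, 2018 is inside that window, so Ethove Station is at UTC+09:30.
10:30 Ethove Station − 9h30m = 01:00 UTC.
1 September 2017 is a Friday, so the first Sunday is September 3 and the second is September 10.
1 March 2018 is a Thursday, so the first Sunday is March 4 and the third is March 18.
At the standard offset (UTC−03:30), 01:00 UTC − 3h30m = 21:30 Varion standard time (rolling into the previous day, 23 April 2018).
The standard-time date in Varion, April 23, 2018, does not fall between 10 September 2017 and 18 March 2018, so daylight saving is not in effect and Varion is at UTC−03:30.
01:00 UTC − 3h30m = 21:30 Varion (rolling into the previous day, 23 April 2018).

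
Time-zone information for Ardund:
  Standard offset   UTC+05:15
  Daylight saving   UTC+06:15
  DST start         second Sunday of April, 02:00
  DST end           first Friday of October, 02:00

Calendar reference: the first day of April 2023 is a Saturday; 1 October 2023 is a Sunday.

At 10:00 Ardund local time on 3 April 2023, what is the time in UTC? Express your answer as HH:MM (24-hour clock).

04:45

1 April 2023 is a Saturday, so the first Sunday is April 2 and the second is April 9.
1 October 2023 is a Sunday, so the first Friday is October 6.
Daylight saving runs 9 April – 6 October; 3 April 2023 is outside that window, so Ardund is on standard time at UTC+05:15.
10:00 local − 5h15m = 04:45 UTC.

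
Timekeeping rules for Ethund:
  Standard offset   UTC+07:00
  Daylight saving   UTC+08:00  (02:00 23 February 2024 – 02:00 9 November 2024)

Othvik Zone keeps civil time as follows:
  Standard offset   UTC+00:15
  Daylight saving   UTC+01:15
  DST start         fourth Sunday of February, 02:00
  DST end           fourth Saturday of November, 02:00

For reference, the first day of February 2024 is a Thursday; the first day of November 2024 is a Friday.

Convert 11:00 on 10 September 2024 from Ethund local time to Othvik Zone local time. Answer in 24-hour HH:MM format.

04:15

10 September 2024 lies within the daylight-saving period (23 February – 9 November), so Ethund is on daylight time, UTC+08:00.
11:00 Ethund − 8h = 03:00 UTC.
1 February 2024 is a Thursday, so the first Sunday is February 4 and the fourth is February 25.
1 November 2024 is a Friday, so the first Saturday is November 2 and the fourth is November 23.
At the standard offset (UTC+00:15), 03:00 UTC + 0h15m = 03:15 Othvik Zone standard time.
The standard-time date in Othvik Zone, 10 September 2024, lies within the daylight-saving period (25 February – 23 November), so Othvik Zone is on daylight time, UTC+01:15.
03:00 UTC + 1h15m = 04:15 Othvik Zone.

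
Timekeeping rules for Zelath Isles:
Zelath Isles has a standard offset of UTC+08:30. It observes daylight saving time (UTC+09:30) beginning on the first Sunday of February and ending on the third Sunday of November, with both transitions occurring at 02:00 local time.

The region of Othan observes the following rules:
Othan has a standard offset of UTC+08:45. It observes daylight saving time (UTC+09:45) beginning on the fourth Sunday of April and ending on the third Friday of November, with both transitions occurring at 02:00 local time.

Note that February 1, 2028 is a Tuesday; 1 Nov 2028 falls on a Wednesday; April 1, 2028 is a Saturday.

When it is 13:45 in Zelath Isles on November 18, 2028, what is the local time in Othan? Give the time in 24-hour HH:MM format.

1 February 2028 is a Tuesday, so the first Sunday is February 6.
1 November 2028 is a Wednesday, so the first Sunday is November 5 and the third is November 19.
November 18, 2028 lies within the daylight-saving period (6 February – 19 November), so Zelath Isles is on daylight time, UTC+09:30.
13:45 Zelath Isles − 9h30m = 04:15 UTC.
1 April 2028 is a Saturday, so the first Sunday is April 2 and the fourth is April 23.
1 November 2028 is a Wednesday, so the first Friday is November 3 and the third is November 17.
At the standard offset (UTC+08:45), 04:15 UTC + 8h45m = 13:00 Othan standard time.
The standard-time date in Othan, November 18, 2028, is outside the daylight-saving period (23 April – 17 November), so Othan is on standard time, UTC+08:45.
04:15 UTC + 8h45m = 13:00 Othan.

13:00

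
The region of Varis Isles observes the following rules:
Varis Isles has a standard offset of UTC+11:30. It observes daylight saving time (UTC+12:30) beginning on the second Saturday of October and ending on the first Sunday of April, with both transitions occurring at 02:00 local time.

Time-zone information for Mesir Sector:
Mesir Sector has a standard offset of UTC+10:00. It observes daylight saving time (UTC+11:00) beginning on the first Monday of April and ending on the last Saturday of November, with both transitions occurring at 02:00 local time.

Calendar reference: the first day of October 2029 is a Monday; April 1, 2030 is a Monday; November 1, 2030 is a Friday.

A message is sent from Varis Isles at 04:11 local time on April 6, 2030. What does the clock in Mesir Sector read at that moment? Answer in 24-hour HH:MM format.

1 October 2029 is a Monday, so the first Saturday is October 6 and the second is October 13.
1 April 2030 is a Monday, so the first Sunday is April 7.
April 6, 2030 lies within the daylight-saving period (13 October 2029 – 7 April 2030), so Varis Isles is on daylight time, UTC+12:30.
04:11 Varis Isles − 12h30m = 15:41 UTC (rolling into the previous day, 5 April 2030).
1 April 2030 is a Monday, so the first Monday is April 1.
1 November 2030 is a Friday, so Saturdays fall on 2, 9, 16, 23, 30; the last is November 30.
At the standard offset (UTC+10:00), 15:41 UTC + 10h = 01:41 Mesir Sector standard time (rolling into the next day, 6 April 2030).
The standard-time date in Mesir Sector, April 6, 2030, falls between 1 April and 30 November, so daylight saving is in effect and Mesir Sector is at UTC+11:00.
15:41 UTC + 11h = 02:41 Mesir Sector (rolling into the next day, 6 April 2030).

02:41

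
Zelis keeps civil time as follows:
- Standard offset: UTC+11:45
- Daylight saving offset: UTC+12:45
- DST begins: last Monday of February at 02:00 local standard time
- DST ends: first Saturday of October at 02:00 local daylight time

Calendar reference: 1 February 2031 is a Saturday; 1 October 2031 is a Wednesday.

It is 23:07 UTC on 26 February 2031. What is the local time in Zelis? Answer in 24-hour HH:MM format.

1 February 2031 is a Saturday, so Mondays fall on 3, 10, 17, 24; the last is February 24.
1 October 2031 is a Wednesday, so the first Saturday is October 4.
At the standard offset (UTC+11:45), 23:07 UTC + 11h45m = 10:52 Zelis standard time (rolling into the next day, 27 February 2031).
The standard-time date in Zelis, 27 February 2031, lies within the daylight-saving period (24 February – 4 October), so Zelis is on daylight time, UTC+12:45.
23:07 UTC + 12h45m = 11:52 local (rolling into the next day, 27 February 2031).

11:52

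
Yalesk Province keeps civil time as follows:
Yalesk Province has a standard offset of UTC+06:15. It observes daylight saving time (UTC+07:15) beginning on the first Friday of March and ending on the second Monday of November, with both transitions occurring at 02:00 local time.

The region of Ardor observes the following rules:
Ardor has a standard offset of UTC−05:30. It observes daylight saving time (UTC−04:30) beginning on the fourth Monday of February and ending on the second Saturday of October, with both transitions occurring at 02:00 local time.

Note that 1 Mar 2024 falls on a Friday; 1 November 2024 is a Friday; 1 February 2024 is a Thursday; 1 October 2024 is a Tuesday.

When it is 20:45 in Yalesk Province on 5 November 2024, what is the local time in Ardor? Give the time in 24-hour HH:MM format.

1 March 2024 is a Friday, so the first Friday is March 1.
1 November 2024 is a Friday, so the first Monday is November 4 and the second is November 11.
5 November 2024 lies within the daylight-saving period (1 March – 11 November), so Yalesk Province is on daylight time, UTC+07:15.
20:45 Yalesk Province − 7h15m = 13:30 UTC.
1 February 2024 is a Thursday, so the first Monday is February 5 and the fourth is February 26.
1 October 2024 is a Tuesday, so the first Saturday is October 5 and the second is October 12.
At the standard offset (UTC−05:30), 13:30 UTC − 5h30m = 08:00 Ardor standard time.
The standard-time date in Ardor, 5 November 2024, is outside the daylight-saving period (26 February – 12 October), so Ardor is on standard time, UTC−05:30.
13:30 UTC − 5h30m = 08:00 Ardor.

08:00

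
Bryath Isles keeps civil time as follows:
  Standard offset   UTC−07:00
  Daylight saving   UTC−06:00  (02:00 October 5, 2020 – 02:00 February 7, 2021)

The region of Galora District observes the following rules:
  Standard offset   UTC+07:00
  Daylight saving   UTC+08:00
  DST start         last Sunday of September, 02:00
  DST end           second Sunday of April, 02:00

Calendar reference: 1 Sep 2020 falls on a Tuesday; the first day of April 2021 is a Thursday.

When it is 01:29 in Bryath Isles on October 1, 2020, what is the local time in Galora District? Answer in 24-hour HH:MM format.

16:29

Daylight saving runs 5 October 2020 – 7 February 2021; October 1, 2020 is outside that window, so Bryath Isles is on standard time at UTC−07:00.
01:29 Bryath Isles + 7h = 08:29 UTC.
1 September 2020 is a Tuesday, so Sundays fall on 6, 13, 20, 27; the last is September 27.
1 April 2021 is a Thursday, so the first Sunday is April 4 and the second is April 11.
At the standard offset (UTC+07:00), 08:29 UTC + 7h = 15:29 Galora District standard time.
Daylight saving runs 27 September 2020 – 11 April 2021; the standard-time date in Galora District, October 1, 2020, is inside that window, so Galora District is at UTC+08:00.
08:29 UTC + 8h = 16:29 Galora District.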